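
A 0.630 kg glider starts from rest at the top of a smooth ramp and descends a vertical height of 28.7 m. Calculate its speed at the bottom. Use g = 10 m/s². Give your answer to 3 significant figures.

Mechanical energy is conserved (no friction): mgh = ½mv²
v = √(2gh) = √(2 × 10 × 28.7) = √574.00 = 23.96 m/s

v = 24.0 m/s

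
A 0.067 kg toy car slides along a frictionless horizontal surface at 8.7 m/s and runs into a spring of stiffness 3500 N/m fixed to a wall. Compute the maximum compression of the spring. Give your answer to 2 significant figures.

At max compression the car is momentarily at rest: ½mv² = ½kx²
x = v√(m/k) = 8.7 × √(0.067/3500) = 0.03806 m

x = 0.038 m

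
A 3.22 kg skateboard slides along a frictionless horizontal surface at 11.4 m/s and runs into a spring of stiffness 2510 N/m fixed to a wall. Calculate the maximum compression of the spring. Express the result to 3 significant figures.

At max compression the skateboard is momentarily at rest: ½mv² = ½kx²
x = v√(m/k) = 11.4 × √(3.22/2510) = 0.4083 m

x = 0.408 m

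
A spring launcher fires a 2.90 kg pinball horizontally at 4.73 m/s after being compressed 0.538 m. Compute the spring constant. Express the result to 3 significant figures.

k = 224 N/m

Energy stored in the spring equals the launch KE: ½kx² = ½mv²
k = mv²/x² = (2.90)(4.73)²/(0.538)² = 224.2 N/m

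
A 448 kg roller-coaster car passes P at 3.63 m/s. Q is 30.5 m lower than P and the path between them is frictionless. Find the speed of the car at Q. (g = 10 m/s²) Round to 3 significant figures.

Mechanical energy is conserved (no friction): ½mv₀² + mgh = ½mv²
The mass cancels from both sides.
v² = v₀² + 2gh = (3.63)² + 2(10)(30.5) = 623.18
v = √623.18 = 24.96 m/s

v = 25.0 m/s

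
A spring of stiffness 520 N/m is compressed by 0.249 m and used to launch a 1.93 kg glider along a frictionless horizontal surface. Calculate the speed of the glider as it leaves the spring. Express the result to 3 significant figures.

v = 4.09 m/s

Conservation of energy: ½kx² = ½mv²
v = x√(k/m) = 0.249 × √(520/1.93) = 4.087 m/s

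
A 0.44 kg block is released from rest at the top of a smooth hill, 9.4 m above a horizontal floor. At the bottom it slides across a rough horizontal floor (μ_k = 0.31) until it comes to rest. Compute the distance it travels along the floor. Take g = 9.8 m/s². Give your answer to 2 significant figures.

Energy at the top = energy at the end + work done against friction:
At rest all PE has been dissipated by friction: mgh = μ_k m g d
d = h/μ_k = 9.4/0.31 = 30.32 m

d = 30 m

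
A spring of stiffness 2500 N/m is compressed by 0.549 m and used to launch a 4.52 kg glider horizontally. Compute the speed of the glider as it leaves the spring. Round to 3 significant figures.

v = 12.9 m/s

Conservation of energy: ½kx² = ½mv²
v = x√(k/m) = 0.549 × √(2500/4.52) = 12.91 m/s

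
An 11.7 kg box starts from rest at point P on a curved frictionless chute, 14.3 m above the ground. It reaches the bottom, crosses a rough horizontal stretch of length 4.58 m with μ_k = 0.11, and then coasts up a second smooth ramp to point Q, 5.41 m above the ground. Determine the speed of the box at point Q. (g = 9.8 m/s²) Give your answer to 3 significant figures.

Energy at P: mgh₁ = (11.7)(9.8)(14.3) = 1639.6 J
Friction loss: W_f = μ_k mg d = 57.77 J
At Q: ½mv² + mgh₂ = mgh₁ − W_f
½mv² = 1639.6 − 57.77 − 620.31 = 961.56 J
v = √(2 × 961.56/11.7) = 12.82 m/s

v = 12.8 m/s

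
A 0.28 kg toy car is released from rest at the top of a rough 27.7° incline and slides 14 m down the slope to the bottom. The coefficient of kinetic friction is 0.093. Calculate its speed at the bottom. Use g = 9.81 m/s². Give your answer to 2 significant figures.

Taking the bottom as reference, mgh = ½mv² + μ_k N L with h = L sinθ, N = mg cosθ:
mgh = mgL sinθ = (0.28)(9.81)(14)sin27.7° = 17.876 J
W_f = μ_k mg cosθ · L = (0.093)(0.28)(9.81)cos27.7°·14 = 3.166 J
½mv² = 17.876 − 3.166 = 14.709 J
v = √(2 × 14.709/0.28) = 10.25 m/s

v = 10 m/s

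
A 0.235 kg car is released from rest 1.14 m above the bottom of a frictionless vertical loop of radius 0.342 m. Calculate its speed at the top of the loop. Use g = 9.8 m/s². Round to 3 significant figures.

v = 2.99 m/s

Energy conservation: mgh = ½mv_top² + mg(2r)
v_top² = 2g(h − 2r) = 2(9.8)(1.14 − 0.6840) = 8.938
v_top = 2.990 m/s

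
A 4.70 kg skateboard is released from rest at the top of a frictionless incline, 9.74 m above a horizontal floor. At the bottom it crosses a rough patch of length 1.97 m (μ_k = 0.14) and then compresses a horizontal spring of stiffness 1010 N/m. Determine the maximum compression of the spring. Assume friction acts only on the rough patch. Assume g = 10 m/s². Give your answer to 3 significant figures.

Initial energy: E₁ = mgh = (4.70)(10)(9.74) = 457.78 J
Friction removes W_f = μ_k mg d = (0.14)(4.70)(10)(1.97) = 12.96 J
Energy reaching the spring: E = 457.78 − 12.96 = 444.82 J
At max compression ½kx² = E ⇒ x = √(2E/k) = √(2 × 444.82/1010) = 0.9385 m

x = 0.939 m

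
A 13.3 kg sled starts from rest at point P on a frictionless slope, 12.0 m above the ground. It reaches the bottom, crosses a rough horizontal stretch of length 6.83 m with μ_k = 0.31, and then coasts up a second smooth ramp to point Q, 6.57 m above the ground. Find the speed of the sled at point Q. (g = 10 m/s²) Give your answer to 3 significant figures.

v = 8.14 m/s

Energy at P: mgh₁ = (13.3)(10)(12.0) = 1596.0 J
Friction loss: W_f = μ_k mg d = 281.6 J
At Q: ½mv² + mgh₂ = mgh₁ − W_f
½mv² = 1596.0 − 281.6 − 873.81 = 440.59 J
v = √(2 × 440.59/13.3) = 8.140 m/s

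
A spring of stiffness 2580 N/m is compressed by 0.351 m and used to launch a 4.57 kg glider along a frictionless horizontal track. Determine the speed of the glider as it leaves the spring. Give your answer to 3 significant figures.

v = 8.34 m/s

Spring PE converts entirely to kinetic energy: ½kx² = ½mv²
v = x√(k/m) = 0.351 × √(2580/4.57) = 8.340 m/s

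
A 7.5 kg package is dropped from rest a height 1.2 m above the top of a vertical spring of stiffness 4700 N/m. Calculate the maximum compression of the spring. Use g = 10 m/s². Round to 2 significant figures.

x = 0.21 m

Measuring PE from the top of the relaxed spring, at max compression the package has dropped H + x with zero KE, so:
mg(H + x) = ½kx²
½(4700)x² − (7.5)(10)x − (7.5)(10)(1.2) = 0
2350x² − 75.00x − 90.00 = 0
x = [75.00 + √(5625 + 846000)]/(2 × 2350) = 0.2123 m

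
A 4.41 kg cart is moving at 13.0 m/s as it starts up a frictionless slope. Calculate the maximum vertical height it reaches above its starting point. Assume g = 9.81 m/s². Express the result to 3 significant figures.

By energy conservation, ½mv² = mgh
h = v²/(2g) = 13.0²/(2 × 9.81) = 8.614 m

h = 8.61 m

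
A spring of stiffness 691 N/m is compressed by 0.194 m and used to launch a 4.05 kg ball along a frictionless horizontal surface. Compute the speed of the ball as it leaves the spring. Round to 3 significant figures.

v = 2.53 m/s

Spring PE converts entirely to kinetic energy: ½kx² = ½mv²
v = x√(k/m) = 0.194 × √(691/4.05) = 2.534 m/s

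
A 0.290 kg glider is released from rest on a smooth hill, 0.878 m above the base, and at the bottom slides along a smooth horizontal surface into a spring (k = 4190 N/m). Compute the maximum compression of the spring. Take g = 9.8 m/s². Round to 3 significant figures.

x = 0.0345 m

Energy conservation (no friction) from release to max compression: mgh = ½kx²
x = √(2mgh/k) = √(2 × 0.290 × 9.8 × 0.878 / 4190) = 0.03451 m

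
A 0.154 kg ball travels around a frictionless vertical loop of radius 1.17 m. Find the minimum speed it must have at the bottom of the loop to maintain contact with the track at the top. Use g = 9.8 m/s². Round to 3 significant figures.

At the top: mg = mv_top²/r ⇒ v_top² = gr = 11.47 m²/s²
Energy from bottom to top (height 2r): ½mv_bot² = ½mv_top² + mg(2r)
v_bot² = gr + 4gr = 5gr = 57.33
v_bot = √(5gr) = 7.572 m/s

v = 7.57 m/s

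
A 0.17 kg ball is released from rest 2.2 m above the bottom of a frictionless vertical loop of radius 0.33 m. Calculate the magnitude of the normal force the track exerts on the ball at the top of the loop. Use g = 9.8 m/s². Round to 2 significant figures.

N = 14 N

Energy from release to top (height 2r): mgh = ½mv_top² + mg(2r)
v_top² = 2g(h − 2r) = 2(9.8)(2.2 − 0.6600) = 30.184 m²/s²
At the top, both N and weight point toward the centre: N + mg = mv_top²/r
N = m(v_top²/r − g) = 0.17(30.184/0.33 − 9.8) = 13.88 N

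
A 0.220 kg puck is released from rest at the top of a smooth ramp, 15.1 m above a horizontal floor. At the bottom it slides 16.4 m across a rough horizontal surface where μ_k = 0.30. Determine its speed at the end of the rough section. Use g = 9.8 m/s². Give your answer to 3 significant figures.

Energy at the top = energy at the end + work done against friction:
mgh = ½mv² + μ_k m g d
W_f = μ_k mg d = (0.30)(0.220)(9.8)(16.4) = 10.61 J
½mv² = mgh − W_f = 32.556 − 10.61 = 21.948 J
v = √(2 × 21.948/0.220) = 14.13 m/s

v = 14.1 m/s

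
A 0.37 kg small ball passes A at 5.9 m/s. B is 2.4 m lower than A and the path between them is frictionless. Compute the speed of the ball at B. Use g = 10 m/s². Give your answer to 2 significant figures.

Equating total energy at the two states: ½mv₀² + mgh = ½mv²
v² = v₀² + 2gh = (5.9)² + 2(10)(2.4) = 82.810
v = √82.810 = 9.100 m/s

v = 9.1 m/s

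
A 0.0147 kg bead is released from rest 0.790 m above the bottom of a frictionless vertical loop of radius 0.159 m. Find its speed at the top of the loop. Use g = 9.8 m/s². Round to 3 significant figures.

Energy conservation: mgh = ½mv_top² + mg(2r)
v_top² = 2g(h − 2r) = 2(9.8)(0.790 − 0.3180) = 9.251
v_top = 3.042 m/s

v = 3.04 m/s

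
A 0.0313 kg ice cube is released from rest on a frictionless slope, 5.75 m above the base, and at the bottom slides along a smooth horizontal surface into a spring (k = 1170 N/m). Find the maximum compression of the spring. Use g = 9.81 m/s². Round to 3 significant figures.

Gravitational PE at the top equals spring PE at max compression: mgh = ½kx²
x = √(2mgh/k) = √(2 × 0.0313 × 9.81 × 5.75 / 1170) = 0.05494 m

x = 0.0549 m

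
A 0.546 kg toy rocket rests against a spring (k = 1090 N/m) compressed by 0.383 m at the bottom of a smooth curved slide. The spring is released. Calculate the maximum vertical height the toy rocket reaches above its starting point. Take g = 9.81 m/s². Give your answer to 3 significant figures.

h = 14.9 m

At maximum height the toy rocket is at rest, so ½kx² = mgh
h = kx²/(2mg) = (1090)(0.383)²/(2 × 0.546 × 9.81) = 14.93 m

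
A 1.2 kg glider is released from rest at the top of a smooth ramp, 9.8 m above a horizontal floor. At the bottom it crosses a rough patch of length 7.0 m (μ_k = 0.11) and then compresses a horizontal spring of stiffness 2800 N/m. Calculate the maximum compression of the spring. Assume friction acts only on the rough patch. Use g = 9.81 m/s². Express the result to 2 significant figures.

x = 0.28 m

Initial energy: E₁ = mgh = (1.2)(9.81)(9.8) = 115.37 J
Friction removes W_f = μ_k mg d = (0.11)(1.2)(9.81)(7.0) = 9.064 J
Energy reaching the spring: E = 115.37 − 9.064 = 106.30 J
At max compression ½kx² = E ⇒ x = √(2E/k) = √(2 × 106.30/2800) = 0.2756 m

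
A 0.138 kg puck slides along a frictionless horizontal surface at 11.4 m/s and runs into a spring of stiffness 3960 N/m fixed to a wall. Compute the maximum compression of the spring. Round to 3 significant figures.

x = 0.0673 m

Conservation of energy between contact and max compression: ½mv² = ½kx²
x = v√(m/k) = 11.4 × √(0.138/3960) = 0.06730 m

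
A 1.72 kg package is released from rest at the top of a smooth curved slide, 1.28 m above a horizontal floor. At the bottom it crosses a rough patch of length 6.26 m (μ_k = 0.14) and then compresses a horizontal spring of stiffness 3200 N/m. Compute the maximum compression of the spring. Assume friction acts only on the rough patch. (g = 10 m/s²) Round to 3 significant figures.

Initial energy: E₁ = mgh = (1.72)(10)(1.28) = 22.016 J
Friction removes W_f = μ_k mg d = (0.14)(1.72)(10)(6.26) = 15.07 J
Energy reaching the spring: E = 22.016 − 15.07 = 6.9419 J
At max compression ½kx² = E ⇒ x = √(2E/k) = √(2 × 6.9419/3200) = 0.06587 m

x = 0.0659 m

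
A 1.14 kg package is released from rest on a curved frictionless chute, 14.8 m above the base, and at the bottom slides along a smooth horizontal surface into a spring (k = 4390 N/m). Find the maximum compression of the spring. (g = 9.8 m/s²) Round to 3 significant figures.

x = 0.274 m

Energy conservation (no friction) from release to max compression: mgh = ½kx²
x = √(2mgh/k) = √(2 × 1.14 × 9.8 × 14.8 / 4390) = 0.2745 m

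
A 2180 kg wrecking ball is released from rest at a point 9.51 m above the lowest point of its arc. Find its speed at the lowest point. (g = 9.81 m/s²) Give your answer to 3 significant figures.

v = 13.7 m/s

Equating total energy at the two states: mgh = ½mv²
The mass cancels from both sides.
v = √(2gh) = √(2 × 9.81 × 9.51) = √186.59 = 13.66 m/s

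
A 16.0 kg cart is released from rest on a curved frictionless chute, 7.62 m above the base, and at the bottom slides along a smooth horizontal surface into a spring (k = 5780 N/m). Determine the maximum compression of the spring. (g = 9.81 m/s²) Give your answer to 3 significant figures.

At max compression the cart is momentarily at rest: mgh = ½kx²
x = √(2mgh/k) = √(2 × 16.0 × 9.81 × 7.62 / 5780) = 0.6433 m

x = 0.643 m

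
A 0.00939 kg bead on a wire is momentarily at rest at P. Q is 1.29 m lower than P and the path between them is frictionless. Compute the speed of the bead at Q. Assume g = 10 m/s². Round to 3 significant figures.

Equating total energy at the two states: mgh = ½mv²
The mass cancels from both sides.
v = √(2gh) = √(2 × 10 × 1.29) = √25.800 = 5.079 m/s

v = 5.08 m/s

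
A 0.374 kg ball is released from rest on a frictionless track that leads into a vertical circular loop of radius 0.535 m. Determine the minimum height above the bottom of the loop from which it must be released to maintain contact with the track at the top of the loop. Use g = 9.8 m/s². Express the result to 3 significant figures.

h = 1.34 m

At the top, for minimum speed gravity alone supplies the centripetal force: mg = mv_top²/r ⇒ v_top² = gr = 5.243 m²/s²
Energy conservation from release height h to the top (height 2r): mgh = ½mv_top² + mg(2r)
h = v_top²/(2g) + 2r = r/2 + 2r = 5r/2 = 1.338 m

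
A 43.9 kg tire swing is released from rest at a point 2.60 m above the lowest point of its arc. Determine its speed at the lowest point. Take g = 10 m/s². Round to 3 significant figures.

Equating total energy at the two states: mgh = ½mv²
The mass cancels from both sides.
v = √(2gh) = √(2 × 10 × 2.60) = √52.000 = 7.211 m/s

v = 7.21 m/s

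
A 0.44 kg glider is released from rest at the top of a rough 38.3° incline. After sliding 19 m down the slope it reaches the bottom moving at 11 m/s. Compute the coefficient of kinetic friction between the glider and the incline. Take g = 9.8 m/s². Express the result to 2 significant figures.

mgh = ½mv² + μ_k (mg cosθ) L, with h = L sinθ
mgL sinθ = 50.777 J; ½mv² = 26.620 J
W_f = 50.777 − 26.620 = 24.16 J
μ_k = W_f/(mg cosθ · L) = 24.16/(3.384 × 19) = 0.3757

μ_k = 0.38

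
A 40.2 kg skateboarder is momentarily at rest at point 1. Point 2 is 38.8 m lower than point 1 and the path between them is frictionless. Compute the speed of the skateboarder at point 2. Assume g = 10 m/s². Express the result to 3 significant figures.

v = 27.9 m/s

Energy conservation between the two points: mgh = ½mv²
v = √(2gh) = √(2 × 10 × 38.8) = √776.00 = 27.86 m/s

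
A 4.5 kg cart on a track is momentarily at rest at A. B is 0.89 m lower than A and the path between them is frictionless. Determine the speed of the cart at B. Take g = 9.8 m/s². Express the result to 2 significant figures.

Equating total energy at the two states: mgh = ½mv²
The mass cancels from both sides.
v = √(2gh) = √(2 × 9.8 × 0.89) = √17.444 = 4.177 m/s

v = 4.2 m/s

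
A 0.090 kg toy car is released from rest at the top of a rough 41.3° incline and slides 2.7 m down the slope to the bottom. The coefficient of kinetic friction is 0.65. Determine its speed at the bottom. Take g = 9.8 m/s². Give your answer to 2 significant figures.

v = 3.0 m/s

Work–energy: mg(L sinθ) − μ_k(mg cosθ)L = ½mv²
mgh = mgL sinθ = (0.090)(9.8)(2.7)sin41.3° = 1.5717 J
W_f = μ_k mg cosθ · L = (0.65)(0.090)(9.8)cos41.3°·2.7 = 1.163 J
½mv² = 1.5717 − 1.163 = 0.40884 J
v = √(2 × 0.40884/0.090) = 3.014 m/s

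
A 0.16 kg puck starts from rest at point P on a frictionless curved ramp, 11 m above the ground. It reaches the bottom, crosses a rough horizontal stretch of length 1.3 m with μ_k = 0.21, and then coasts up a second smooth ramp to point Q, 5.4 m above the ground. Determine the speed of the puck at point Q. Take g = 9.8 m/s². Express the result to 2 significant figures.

v = 10 m/s

Energy at P: mgh₁ = (0.16)(9.8)(11) = 17.248 J
Friction loss: W_f = μ_k mg d = 0.4281 J
At Q: ½mv² + mgh₂ = mgh₁ − W_f
½mv² = 17.248 − 0.4281 − 8.4672 = 8.3527 J
v = √(2 × 8.3527/0.16) = 10.22 m/s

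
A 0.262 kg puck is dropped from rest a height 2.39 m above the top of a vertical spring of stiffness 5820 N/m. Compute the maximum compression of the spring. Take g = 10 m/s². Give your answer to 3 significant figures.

x = 0.0468 m

Take the reference level at the top of the uncompressed spring. At max compression the puck has fallen H + x and is momentarily at rest:
mg(H + x) = ½kx²
½(5820)x² − (0.262)(10)x − (0.262)(10)(2.39) = 0
2910x² − 2.620x − 6.262 = 0
x = [2.620 + √(6.864 + 72887)]/(2 × 2910) = 0.04684 m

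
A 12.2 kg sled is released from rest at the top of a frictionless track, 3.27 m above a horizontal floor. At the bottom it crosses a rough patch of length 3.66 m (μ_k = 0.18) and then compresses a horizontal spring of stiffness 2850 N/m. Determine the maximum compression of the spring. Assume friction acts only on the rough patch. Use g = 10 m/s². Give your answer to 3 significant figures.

Initial energy: E₁ = mgh = (12.2)(10)(3.27) = 398.94 J
Friction removes W_f = μ_k mg d = (0.18)(12.2)(10)(3.66) = 80.37 J
Energy reaching the spring: E = 398.94 − 80.37 = 318.57 J
At max compression ½kx² = E ⇒ x = √(2E/k) = √(2 × 318.57/2850) = 0.4728 m

x = 0.473 m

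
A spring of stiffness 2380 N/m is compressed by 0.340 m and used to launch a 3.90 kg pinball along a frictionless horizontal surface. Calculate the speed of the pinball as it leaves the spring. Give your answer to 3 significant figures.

The pinball leaves the spring when the spring is at natural length, so ½kx² = ½mv²
v = x√(k/m) = 0.340 × √(2380/3.90) = 8.399 m/s

v = 8.40 m/s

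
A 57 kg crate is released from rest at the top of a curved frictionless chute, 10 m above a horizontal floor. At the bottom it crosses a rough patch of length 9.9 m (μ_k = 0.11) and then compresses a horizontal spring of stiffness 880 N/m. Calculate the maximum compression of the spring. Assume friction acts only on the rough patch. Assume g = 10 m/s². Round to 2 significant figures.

x = 3.4 m

Initial energy: E₁ = mgh = (57)(10)(10) = 5700.0 J
Friction removes W_f = μ_k mg d = (0.11)(57)(10)(9.9) = 620.7 J
Energy reaching the spring: E = 5700.0 − 620.7 = 5079.3 J
At max compression ½kx² = E ⇒ x = √(2E/k) = √(2 × 5079.3/880) = 3.398 m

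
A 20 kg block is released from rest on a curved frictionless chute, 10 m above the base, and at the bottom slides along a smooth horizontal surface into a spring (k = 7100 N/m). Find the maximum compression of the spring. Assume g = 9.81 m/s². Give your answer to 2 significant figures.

x = 0.74 m

At max compression the block is momentarily at rest: mgh = ½kx²
x = √(2mgh/k) = √(2 × 20 × 9.81 × 10 / 7100) = 0.7434 m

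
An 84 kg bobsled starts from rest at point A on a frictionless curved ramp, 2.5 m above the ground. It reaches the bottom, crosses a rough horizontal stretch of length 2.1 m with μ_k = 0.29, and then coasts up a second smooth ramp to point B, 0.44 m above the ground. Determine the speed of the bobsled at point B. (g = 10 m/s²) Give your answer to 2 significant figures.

v = 5.4 m/s

Energy at A: mgh₁ = (84)(10)(2.5) = 2100.0 J
Friction loss: W_f = μ_k mg d = 511.6 J
At B: ½mv² + mgh₂ = mgh₁ − W_f
½mv² = 2100.0 − 511.6 − 369.60 = 1218.8 J
v = √(2 × 1218.8/84) = 5.387 m/s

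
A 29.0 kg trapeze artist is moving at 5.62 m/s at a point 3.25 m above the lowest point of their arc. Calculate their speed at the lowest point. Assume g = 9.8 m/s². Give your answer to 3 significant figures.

v = 9.76 m/s

Energy conservation between the two points: ½mv₀² + mgh = ½mv²
The mass cancels from both sides.
v² = v₀² + 2gh = (5.62)² + 2(9.8)(3.25) = 95.284
v = √95.284 = 9.761 m/s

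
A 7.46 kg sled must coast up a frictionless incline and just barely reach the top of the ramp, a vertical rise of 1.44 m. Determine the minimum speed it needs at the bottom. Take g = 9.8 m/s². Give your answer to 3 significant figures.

At the top it is momentarily at rest, so all KE converts to PE: ½mv² = mgh
v = √(2gh) = √(2 × 9.8 × 1.44) = 5.313 m/s

v = 5.31 m/s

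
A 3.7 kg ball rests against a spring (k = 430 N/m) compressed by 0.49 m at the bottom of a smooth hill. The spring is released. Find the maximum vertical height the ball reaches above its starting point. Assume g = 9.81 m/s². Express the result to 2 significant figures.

All spring PE becomes gravitational PE at the highest point: ½kx² = mgh
h = kx²/(2mg) = (430)(0.49)²/(2 × 3.7 × 9.81) = 1.422 m

h = 1.4 m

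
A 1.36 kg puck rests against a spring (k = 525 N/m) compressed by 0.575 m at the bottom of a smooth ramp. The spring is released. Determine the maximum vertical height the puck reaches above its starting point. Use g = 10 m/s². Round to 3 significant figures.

All spring PE becomes gravitational PE at the highest point: ½kx² = mgh
h = kx²/(2mg) = (525)(0.575)²/(2 × 1.36 × 10) = 6.382 m

h = 6.38 m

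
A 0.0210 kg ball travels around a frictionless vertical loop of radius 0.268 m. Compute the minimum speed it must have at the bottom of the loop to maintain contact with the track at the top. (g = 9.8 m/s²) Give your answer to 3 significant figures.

At the top: mg = mv_top²/r ⇒ v_top² = gr = 2.626 m²/s²
Energy from bottom to top (height 2r): ½mv_bot² = ½mv_top² + mg(2r)
v_bot² = gr + 4gr = 5gr = 13.13
v_bot = √(5gr) = 3.624 m/s

v = 3.62 m/s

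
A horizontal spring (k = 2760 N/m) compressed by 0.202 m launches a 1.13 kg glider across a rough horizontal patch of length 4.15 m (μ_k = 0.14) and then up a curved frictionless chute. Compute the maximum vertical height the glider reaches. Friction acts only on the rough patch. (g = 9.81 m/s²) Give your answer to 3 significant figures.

h = 4.50 m

Spring energy: E₀ = ½kx² = ½(2760)(0.202)² = 56.310 J
Friction: W_f = μ_k mg d = (0.14)(1.13)(9.81)(4.15) = 6.441 J
Energy at base of ramp: E = 56.310 − 6.441 = 49.869 J
At max height all remaining energy is PE: mgh = E ⇒ h = E/(mg) = 49.869/(1.13 × 9.81) = 4.499 m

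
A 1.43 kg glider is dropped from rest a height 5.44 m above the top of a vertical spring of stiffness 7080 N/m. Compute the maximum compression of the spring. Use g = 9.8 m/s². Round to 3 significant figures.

x = 0.149 m

Take the reference level at the top of the uncompressed spring. At max compression the glider has fallen H + x and is momentarily at rest:
mg(H + x) = ½kx²
½(7080)x² − (1.43)(9.8)x − (1.43)(9.8)(5.44) = 0
3540x² − 14.01x − 76.24 = 0
x = [14.01 + √(196.4 + 1.0795e+06)]/(2 × 3540) = 0.1487 m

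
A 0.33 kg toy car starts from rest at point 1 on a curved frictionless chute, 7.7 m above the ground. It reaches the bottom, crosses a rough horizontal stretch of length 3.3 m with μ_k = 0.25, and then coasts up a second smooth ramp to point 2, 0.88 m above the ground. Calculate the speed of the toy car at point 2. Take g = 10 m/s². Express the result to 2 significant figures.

Energy at 1: mgh₁ = (0.33)(10)(7.7) = 25.410 J
Friction loss: W_f = μ_k mg d = 2.723 J
At 2: ½mv² + mgh₂ = mgh₁ − W_f
½mv² = 25.410 − 2.723 − 2.9040 = 19.784 J
v = √(2 × 19.784/0.33) = 10.95 m/s

v = 11 m/s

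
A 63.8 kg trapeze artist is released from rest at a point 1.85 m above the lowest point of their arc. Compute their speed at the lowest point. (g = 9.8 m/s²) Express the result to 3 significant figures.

Mechanical energy is conserved (no friction): mgh = ½mv²
v = √(2gh) = √(2 × 9.8 × 1.85) = √36.260 = 6.022 m/s

v = 6.02 m/s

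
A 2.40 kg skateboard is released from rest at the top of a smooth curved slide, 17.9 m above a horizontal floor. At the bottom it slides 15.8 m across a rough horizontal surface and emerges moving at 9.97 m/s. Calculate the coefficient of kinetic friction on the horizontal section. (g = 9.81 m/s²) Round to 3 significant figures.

μ_k = 0.812

Energy bookkeeping (friction removes W_f = μ_k N d):
mgh = ½mv² + μ_k m g d
mgh = 421.44 J; ½mv² = 119.28 J
W_f = 421.44 − 119.28 = 302.2 J
μ_k = W_f/(mg·d) = 302.2/(23.54 × 15.8) = 0.8123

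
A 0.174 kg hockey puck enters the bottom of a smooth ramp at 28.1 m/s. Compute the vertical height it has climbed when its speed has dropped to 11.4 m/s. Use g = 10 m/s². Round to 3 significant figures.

h = 33.0 m

Conservation of energy: ½mv₁² = ½mv₂² + mgh
h = (v₁² − v₂²)/(2g) = (28.1² − 11.4²)/(2 × 10) = 32.98 m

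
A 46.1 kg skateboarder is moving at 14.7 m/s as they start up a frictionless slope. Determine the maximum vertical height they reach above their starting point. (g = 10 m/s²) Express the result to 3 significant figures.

Setting KE at the bottom equal to PE gained: ½mv² = mgh
h = v²/(2g) = 14.7²/(2 × 10) = 10.80 m

h = 10.8 m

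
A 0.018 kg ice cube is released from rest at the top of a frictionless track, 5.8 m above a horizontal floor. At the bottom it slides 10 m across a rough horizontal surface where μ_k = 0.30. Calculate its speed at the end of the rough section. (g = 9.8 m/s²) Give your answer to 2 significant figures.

v = 7.4 m/s

Applying the work–energy principle:
mgh = ½mv² + μ_k m g d
W_f = μ_k mg d = (0.30)(0.018)(9.8)(10) = 0.5292 J
½mv² = mgh − W_f = 1.0231 − 0.5292 = 0.49392 J
v = √(2 × 0.49392/0.018) = 7.408 m/s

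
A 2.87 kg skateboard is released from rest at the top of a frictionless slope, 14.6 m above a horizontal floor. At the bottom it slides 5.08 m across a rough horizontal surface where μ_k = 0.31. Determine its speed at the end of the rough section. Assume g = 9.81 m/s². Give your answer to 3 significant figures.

Applying the work–energy principle:
mgh = ½mv² + μ_k m g d
W_f = μ_k mg d = (0.31)(2.87)(9.81)(5.08) = 44.34 J
½mv² = mgh − W_f = 411.06 − 44.34 = 366.72 J
v = √(2 × 366.72/2.87) = 15.99 m/s

v = 16.0 m/s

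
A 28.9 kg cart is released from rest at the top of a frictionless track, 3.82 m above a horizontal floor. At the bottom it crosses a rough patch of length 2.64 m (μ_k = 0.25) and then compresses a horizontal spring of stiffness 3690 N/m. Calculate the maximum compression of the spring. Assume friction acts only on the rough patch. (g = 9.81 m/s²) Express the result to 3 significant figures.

Initial energy: E₁ = mgh = (28.9)(9.81)(3.82) = 1083.0 J
Friction removes W_f = μ_k mg d = (0.25)(28.9)(9.81)(2.64) = 187.1 J
Energy reaching the spring: E = 1083.0 − 187.1 = 895.89 J
At max compression ½kx² = E ⇒ x = √(2E/k) = √(2 × 895.89/3690) = 0.6968 m

x = 0.697 m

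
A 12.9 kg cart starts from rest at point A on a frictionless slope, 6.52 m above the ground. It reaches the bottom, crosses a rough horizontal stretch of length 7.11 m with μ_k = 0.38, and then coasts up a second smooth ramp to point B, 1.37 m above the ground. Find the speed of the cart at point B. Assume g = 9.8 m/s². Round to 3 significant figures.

v = 6.93 m/s

Energy at A: mgh₁ = (12.9)(9.8)(6.52) = 824.26 J
Friction loss: W_f = μ_k mg d = 341.6 J
At B: ½mv² + mgh₂ = mgh₁ − W_f
½mv² = 824.26 − 341.6 − 173.20 = 309.50 J
v = √(2 × 309.50/12.9) = 6.927 m/s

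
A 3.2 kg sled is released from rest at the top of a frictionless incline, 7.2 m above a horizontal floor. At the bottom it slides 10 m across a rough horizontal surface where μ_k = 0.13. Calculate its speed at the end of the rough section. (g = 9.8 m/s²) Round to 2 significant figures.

v = 11 m/s

Energy bookkeeping (friction removes W_f = μ_k N d):
mgh = ½mv² + μ_k m g d
W_f = μ_k mg d = (0.13)(3.2)(9.8)(10) = 40.77 J
½mv² = mgh − W_f = 225.79 − 40.77 = 185.02 J
v = √(2 × 185.02/3.2) = 10.75 m/s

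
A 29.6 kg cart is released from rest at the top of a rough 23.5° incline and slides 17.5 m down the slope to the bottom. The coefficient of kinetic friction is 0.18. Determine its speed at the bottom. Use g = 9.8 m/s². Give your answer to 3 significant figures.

v = 8.95 m/s

Energy: mgh = ½mv² + W_f, with h = L sinθ and W_f = μ_k (mg cosθ) L
mgh = mgL sinθ = (29.6)(9.8)(17.5)sin23.5° = 2024.2 J
W_f = μ_k mg cosθ · L = (0.18)(29.6)(9.8)cos23.5°·17.5 = 838.0 J
½mv² = 2024.2 − 838.0 = 1186.2 J
v = √(2 × 1186.2/29.6) = 8.953 m/s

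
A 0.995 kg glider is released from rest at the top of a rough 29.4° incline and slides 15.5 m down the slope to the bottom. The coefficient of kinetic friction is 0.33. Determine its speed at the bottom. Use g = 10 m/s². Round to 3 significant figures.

Taking the bottom as reference, mgh = ½mv² + μ_k N L with h = L sinθ, N = mg cosθ:
mgh = mgL sinθ = (0.995)(10)(15.5)sin29.4° = 75.710 J
W_f = μ_k mg cosθ · L = (0.33)(0.995)(10)cos29.4°·15.5 = 44.34 J
½mv² = 75.710 − 44.34 = 31.370 J
v = √(2 × 31.370/0.995) = 7.941 m/s

v = 7.94 m/s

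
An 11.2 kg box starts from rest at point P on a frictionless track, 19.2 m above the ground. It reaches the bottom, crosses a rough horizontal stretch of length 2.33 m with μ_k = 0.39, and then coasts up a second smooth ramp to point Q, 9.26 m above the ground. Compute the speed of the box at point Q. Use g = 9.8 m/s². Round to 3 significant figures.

v = 13.3 m/s

Energy at P: mgh₁ = (11.2)(9.8)(19.2) = 2107.4 J
Friction loss: W_f = μ_k mg d = 99.74 J
At Q: ½mv² + mgh₂ = mgh₁ − W_f
½mv² = 2107.4 − 99.74 − 1016.4 = 991.28 J
v = √(2 × 991.28/11.2) = 13.30 m/s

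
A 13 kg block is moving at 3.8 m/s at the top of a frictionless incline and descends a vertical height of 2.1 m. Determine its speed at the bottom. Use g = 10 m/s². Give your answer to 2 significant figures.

Mechanical energy is conserved (no friction): ½mv₀² + mgh = ½mv²
v² = v₀² + 2gh = (3.8)² + 2(10)(2.1) = 56.440
v = √56.440 = 7.513 m/s

v = 7.5 m/s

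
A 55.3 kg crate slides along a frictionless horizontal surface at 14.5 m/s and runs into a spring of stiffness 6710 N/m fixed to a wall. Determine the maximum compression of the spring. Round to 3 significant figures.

All KE is stored as spring PE at maximum compression: ½mv² = ½kx²
x = v√(m/k) = 14.5 × √(55.3/6710) = 1.316 m

x = 1.32 m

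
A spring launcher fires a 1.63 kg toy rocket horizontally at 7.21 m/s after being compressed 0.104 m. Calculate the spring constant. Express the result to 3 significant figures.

½kx² = ½mv²
k = mv²/x² = (1.63)(7.21)²/(0.104)² = 7834 N/m

k = 7830 N/m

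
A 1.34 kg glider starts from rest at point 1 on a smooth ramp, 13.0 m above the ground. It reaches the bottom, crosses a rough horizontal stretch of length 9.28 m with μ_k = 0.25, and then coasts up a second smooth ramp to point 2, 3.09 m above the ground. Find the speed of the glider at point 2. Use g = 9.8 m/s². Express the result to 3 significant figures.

Energy at 1: mgh₁ = (1.34)(9.8)(13.0) = 170.72 J
Friction loss: W_f = μ_k mg d = 30.47 J
At 2: ½mv² + mgh₂ = mgh₁ − W_f
½mv² = 170.72 − 30.47 − 40.578 = 99.672 J
v = √(2 × 99.672/1.34) = 12.20 m/s

v = 12.2 m/s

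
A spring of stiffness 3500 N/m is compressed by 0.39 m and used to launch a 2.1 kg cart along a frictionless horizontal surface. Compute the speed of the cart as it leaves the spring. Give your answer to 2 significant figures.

v = 16 m/s

Conservation of energy: ½kx² = ½mv²
v = x√(k/m) = 0.39 × √(3500/2.1) = 15.92 m/s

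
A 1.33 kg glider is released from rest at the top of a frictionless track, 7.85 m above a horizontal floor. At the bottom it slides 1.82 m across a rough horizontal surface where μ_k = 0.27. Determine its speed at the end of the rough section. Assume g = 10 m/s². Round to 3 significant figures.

Energy bookkeeping (friction removes W_f = μ_k N d):
mgh = ½mv² + μ_k m g d
W_f = μ_k mg d = (0.27)(1.33)(10)(1.82) = 6.536 J
½mv² = mgh − W_f = 104.41 − 6.536 = 97.869 J
v = √(2 × 97.869/1.33) = 12.13 m/s

v = 12.1 m/s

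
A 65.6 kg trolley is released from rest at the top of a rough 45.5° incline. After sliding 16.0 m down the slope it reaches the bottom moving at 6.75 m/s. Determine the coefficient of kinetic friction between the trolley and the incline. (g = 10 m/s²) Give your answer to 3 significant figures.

mgh = ½mv² + μ_k (mg cosθ) L, with h = L sinθ
mgL sinθ = 7486.3 J; ½mv² = 1494.4 J
W_f = 7486.3 − 1494.4 = 5992 J
μ_k = W_f/(mg cosθ · L) = 5992/(459.8 × 16.0) = 0.8145

μ_k = 0.814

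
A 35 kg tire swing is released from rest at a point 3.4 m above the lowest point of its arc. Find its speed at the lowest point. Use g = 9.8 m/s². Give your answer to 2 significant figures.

Equating total energy at the two states: mgh = ½mv²
v = √(2gh) = √(2 × 9.8 × 3.4) = √66.640 = 8.163 m/s

v = 8.2 m/s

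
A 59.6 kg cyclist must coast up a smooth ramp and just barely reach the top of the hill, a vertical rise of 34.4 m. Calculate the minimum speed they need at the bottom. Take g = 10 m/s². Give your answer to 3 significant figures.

v = 26.2 m/s

At the top they are momentarily at rest, so all KE converts to PE: ½mv² = mgh
v = √(2gh) = √(2 × 10 × 34.4) = 26.23 m/s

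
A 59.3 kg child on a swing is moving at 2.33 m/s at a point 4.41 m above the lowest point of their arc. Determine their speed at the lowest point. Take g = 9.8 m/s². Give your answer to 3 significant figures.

v = 9.58 m/s

Equating total energy at the two states: ½mv₀² + mgh = ½mv²
The mass cancels from both sides.
v² = v₀² + 2gh = (2.33)² + 2(9.8)(4.41) = 91.865
v = √91.865 = 9.585 m/s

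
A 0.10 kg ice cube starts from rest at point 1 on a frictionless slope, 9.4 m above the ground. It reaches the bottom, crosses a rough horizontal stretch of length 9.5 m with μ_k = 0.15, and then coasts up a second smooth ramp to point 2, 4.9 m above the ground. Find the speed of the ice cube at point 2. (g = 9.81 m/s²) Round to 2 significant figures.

v = 7.8 m/s

Energy at 1: mgh₁ = (0.10)(9.81)(9.4) = 9.2214 J
Friction loss: W_f = μ_k mg d = 1.398 J
At 2: ½mv² + mgh₂ = mgh₁ − W_f
½mv² = 9.2214 − 1.398 − 4.8069 = 3.0166 J
v = √(2 × 3.0166/0.10) = 7.767 m/s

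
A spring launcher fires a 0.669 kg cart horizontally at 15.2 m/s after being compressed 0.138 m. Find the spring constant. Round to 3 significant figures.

Energy stored in the spring equals the launch KE: ½kx² = ½mv²
k = mv²/x² = (0.669)(15.2)²/(0.138)² = 8116 N/m

k = 8120 N/m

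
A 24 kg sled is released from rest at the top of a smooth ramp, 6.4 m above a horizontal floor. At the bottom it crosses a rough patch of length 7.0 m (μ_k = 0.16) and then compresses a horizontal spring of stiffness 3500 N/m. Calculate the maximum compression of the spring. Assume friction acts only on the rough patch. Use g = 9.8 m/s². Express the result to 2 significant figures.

x = 0.84 m

Initial energy: E₁ = mgh = (24)(9.8)(6.4) = 1505.3 J
Friction removes W_f = μ_k mg d = (0.16)(24)(9.8)(7.0) = 263.4 J
Energy reaching the spring: E = 1505.3 − 263.4 = 1241.9 J
At max compression ½kx² = E ⇒ x = √(2E/k) = √(2 × 1241.9/3500) = 0.8424 m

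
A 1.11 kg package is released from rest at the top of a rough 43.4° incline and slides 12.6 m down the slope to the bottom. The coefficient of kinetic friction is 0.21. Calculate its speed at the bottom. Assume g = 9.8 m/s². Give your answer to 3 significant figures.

Energy: mgh = ½mv² + W_f, with h = L sinθ and W_f = μ_k (mg cosθ) L
mgh = mgL sinθ = (1.11)(9.8)(12.6)sin43.4° = 94.174 J
W_f = μ_k mg cosθ · L = (0.21)(1.11)(9.8)cos43.4°·12.6 = 20.91 J
½mv² = 94.174 − 20.91 = 73.261 J
v = √(2 × 73.261/1.11) = 11.49 m/s

v = 11.5 m/s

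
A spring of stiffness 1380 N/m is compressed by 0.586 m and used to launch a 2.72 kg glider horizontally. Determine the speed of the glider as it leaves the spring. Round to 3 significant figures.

v = 13.2 m/s

The glider leaves the spring when the spring is at natural length, so ½kx² = ½mv²
v = x√(k/m) = 0.586 × √(1380/2.72) = 13.20 m/s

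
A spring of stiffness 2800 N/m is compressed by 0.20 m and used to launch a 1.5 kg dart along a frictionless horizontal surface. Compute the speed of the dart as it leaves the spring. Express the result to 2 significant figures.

The dart leaves the spring when the spring is at natural length, so ½kx² = ½mv²
v = x√(k/m) = 0.20 × √(2800/1.5) = 8.641 m/s

v = 8.6 m/s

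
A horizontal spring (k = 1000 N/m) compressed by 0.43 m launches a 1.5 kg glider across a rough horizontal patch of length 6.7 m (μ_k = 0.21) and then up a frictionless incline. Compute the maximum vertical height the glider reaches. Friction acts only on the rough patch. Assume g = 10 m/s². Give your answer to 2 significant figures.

h = 4.8 m

Spring energy: E₀ = ½kx² = ½(1000)(0.43)² = 92.450 J
Friction: W_f = μ_k mg d = (0.21)(1.5)(10)(6.7) = 21.11 J
Energy at base of ramp: E = 92.450 − 21.11 = 71.345 J
At max height all remaining energy is PE: mgh = E ⇒ h = E/(mg) = 71.345/(1.5 × 10) = 4.756 m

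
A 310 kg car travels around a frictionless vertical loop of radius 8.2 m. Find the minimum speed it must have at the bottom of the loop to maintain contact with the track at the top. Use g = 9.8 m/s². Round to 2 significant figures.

v = 20 m/s

At the top: mg = mv_top²/r ⇒ v_top² = gr = 80.36 m²/s²
Energy from bottom to top (height 2r): ½mv_bot² = ½mv_top² + mg(2r)
v_bot² = gr + 4gr = 5gr = 401.8
v_bot = √(5gr) = 20.04 m/s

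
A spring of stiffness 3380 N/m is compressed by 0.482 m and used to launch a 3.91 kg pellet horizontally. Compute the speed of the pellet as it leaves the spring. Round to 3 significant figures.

v = 14.2 m/s

Spring PE converts entirely to kinetic energy: ½kx² = ½mv²
v = x√(k/m) = 0.482 × √(3380/3.91) = 14.17 m/s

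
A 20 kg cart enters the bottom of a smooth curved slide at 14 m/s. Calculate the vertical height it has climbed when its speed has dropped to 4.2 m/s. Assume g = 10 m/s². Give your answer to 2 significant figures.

Energy balance between the two points: ½mv₁² = ½mv₂² + mgh
h = (v₁² − v₂²)/(2g) = (14² − 4.2²)/(2 × 10) = 8.918 m

h = 8.9 m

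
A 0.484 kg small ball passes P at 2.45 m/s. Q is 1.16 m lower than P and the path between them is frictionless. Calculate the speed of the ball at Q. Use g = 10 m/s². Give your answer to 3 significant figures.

Energy conservation between the two points: ½mv₀² + mgh = ½mv²
v² = v₀² + 2gh = (2.45)² + 2(10)(1.16) = 29.203
v = √29.203 = 5.404 m/s

v = 5.40 m/s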